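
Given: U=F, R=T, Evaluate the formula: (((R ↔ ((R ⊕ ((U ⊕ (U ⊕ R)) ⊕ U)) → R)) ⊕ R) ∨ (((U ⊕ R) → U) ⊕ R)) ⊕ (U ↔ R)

T

U ⊕ R = F ⊕ T = T
U ⊕ (U ⊕ R) = F ⊕ T = T
(U ⊕ (U ⊕ R)) ⊕ U = T ⊕ F = T
R ⊕ ((U ⊕ (U ⊕ R)) ⊕ U) = T ⊕ T = F
(R ⊕ ((U ⊕ (U ⊕ R)) ⊕ U)) → R = F → T = T
R ↔ ((R ⊕ ((U ⊕ (U ⊕ R)) ⊕ U)) → R) = T ↔ T = T
(R ↔ ((R ⊕ ((U ⊕ (U ⊕ R)) ⊕ U)) → R)) ⊕ R = T ⊕ T = F
U ⊕ R = F ⊕ T = T
(U ⊕ R) → U = T → F = F
((U ⊕ R) → U) ⊕ R = F ⊕ T = T
((R ↔ ((R ⊕ ((U ⊕ (U ⊕ R)) ⊕ U)) → R)) ⊕ R) ∨ (((U ⊕ R) → U) ⊕ R) = F ∨ T = T
U ↔ R = F ↔ T = F
(((R ↔ ((R ⊕ ((U ⊕ (U ⊕ R)) ⊕ U)) → R)) ⊕ R) ∨ (((U ⊕ R) → U) ⊕ R)) ⊕ (U ↔ R) = T ⊕ F = T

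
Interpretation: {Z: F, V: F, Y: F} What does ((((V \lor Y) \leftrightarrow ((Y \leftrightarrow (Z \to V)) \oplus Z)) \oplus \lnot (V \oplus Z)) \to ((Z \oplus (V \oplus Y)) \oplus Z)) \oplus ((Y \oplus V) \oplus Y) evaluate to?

T

V \lor Y = F \lor F = F
Z \to V = F \to F = T
Y \leftrightarrow (Z \to V) = F \leftrightarrow T = F
(Y \leftrightarrow (Z \to V)) \oplus Z = F \oplus F = F
(V \lor Y) \leftrightarrow ((Y \leftrightarrow (Z \to V)) \oplus Z) = F \leftrightarrow F = T
V \oplus Z = F \oplus F = F
\lnot (V \oplus Z) = \lnot F = T
((V \lor Y) \leftrightarrow ((Y \leftrightarrow (Z \to V)) \oplus Z)) \oplus \lnot (V \oplus Z) = T \oplus T = F
V \oplus Y = F \oplus F = F
Z \oplus (V \oplus Y) = F \oplus F = F
(Z \oplus (V \oplus Y)) \oplus Z = F \oplus F = F
(((V \lor Y) \leftrightarrow ((Y \leftrightarrow (Z \to V)) \oplus Z)) \oplus \lnot (V \oplus Z)) \to ((Z \oplus (V \oplus Y)) \oplus Z) = F \to F = T
Y \oplus V = F \oplus F = F
(Y \oplus V) \oplus Y = F \oplus F = F
((((V \lor Y) \leftrightarrow ((Y \leftrightarrow (Z \to V)) \oplus Z)) \oplus \lnot (V \oplus Z)) \to ((Z \oplus (V \oplus Y)) \oplus Z)) \oplus ((Y \oplus V) \oplus Y) = T \oplus F = T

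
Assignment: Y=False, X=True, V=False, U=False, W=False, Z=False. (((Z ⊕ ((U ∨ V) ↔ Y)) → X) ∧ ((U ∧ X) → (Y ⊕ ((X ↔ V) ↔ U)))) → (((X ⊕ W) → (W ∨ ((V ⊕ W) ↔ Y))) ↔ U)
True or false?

U ∨ V = False ∨ False = False
(U ∨ V) ↔ Y = False ↔ False = True
Z ⊕ ((U ∨ V) ↔ Y) = False ⊕ True = True
(Z ⊕ ((U ∨ V) ↔ Y)) → X = True → True = True
U ∧ X = False ∧ True = False
X ↔ V = True ↔ False = False
(X ↔ V) ↔ U = False ↔ False = True
Y ⊕ ((X ↔ V) ↔ U) = False ⊕ True = True
(U ∧ X) → (Y ⊕ ((X ↔ V) ↔ U)) = False → True = True
((Z ⊕ ((U ∨ V) ↔ Y)) → X) ∧ ((U ∧ X) → (Y ⊕ ((X ↔ V) ↔ U))) = True ∧ True = True
X ⊕ W = True ⊕ False = True
V ⊕ W = False ⊕ False = False
(V ⊕ W) ↔ Y = False ↔ False = True
W ∨ ((V ⊕ W) ↔ Y) = False ∨ True = True
(X ⊕ W) → (W ∨ ((V ⊕ W) ↔ Y)) = True → True = True
((X ⊕ W) → (W ∨ ((V ⊕ W) ↔ Y))) ↔ U = True ↔ False = False
(((Z ⊕ ((U ∨ V) ↔ Y)) → X) ∧ ((U ∧ X) → (Y ⊕ ((X ↔ V) ↔ U)))) → (((X ⊕ W) → (W ∨ ((V ⊕ W) ↔ Y))) ↔ U) = True → False = False

False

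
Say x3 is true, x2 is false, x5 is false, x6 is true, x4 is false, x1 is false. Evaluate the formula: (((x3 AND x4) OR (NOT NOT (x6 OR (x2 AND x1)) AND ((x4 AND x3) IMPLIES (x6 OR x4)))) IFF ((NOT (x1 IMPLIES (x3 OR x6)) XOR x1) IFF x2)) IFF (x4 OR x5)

x3 AND x4 = T AND F = F
x2 AND x1 = F AND F = F
x6 OR (x2 AND x1) = T OR F = T
NOT (x6 OR (x2 AND x1)) = NOT T = F
NOT NOT (x6 OR (x2 AND x1)) = NOT F = T
x4 AND x3 = F AND T = F
x6 OR x4 = T OR F = T
(x4 AND x3) IMPLIES (x6 OR x4) = F IMPLIES T = T
NOT NOT (x6 OR (x2 AND x1)) AND ((x4 AND x3) IMPLIES (x6 OR x4)) = T AND T = T
(x3 AND x4) OR (NOT NOT (x6 OR (x2 AND x1)) AND ((x4 AND x3) IMPLIES (x6 OR x4))) = F OR T = T
x3 OR x6 = T OR T = T
x1 IMPLIES (x3 OR x6) = F IMPLIES T = T
NOT (x1 IMPLIES (x3 OR x6)) = NOT T = F
NOT (x1 IMPLIES (x3 OR x6)) XOR x1 = F XOR F = F
(NOT (x1 IMPLIES (x3 OR x6)) XOR x1) IFF x2 = F IFF F = T
((x3 AND x4) OR (NOT NOT (x6 OR (x2 AND x1)) AND ((x4 AND x3) IMPLIES (x6 OR x4)))) IFF ((NOT (x1 IMPLIES (x3 OR x6)) XOR x1) IFF x2) = T IFF T = T
x4 OR x5 = F OR F = F
(((x3 AND x4) OR (NOT NOT (x6 OR (x2 AND x1)) AND ((x4 AND x3) IMPLIES (x6 OR x4)))) IFF ((NOT (x1 IMPLIES (x3 OR x6)) XOR x1) IFF x2)) IFF (x4 OR x5) = T IFF F = F

F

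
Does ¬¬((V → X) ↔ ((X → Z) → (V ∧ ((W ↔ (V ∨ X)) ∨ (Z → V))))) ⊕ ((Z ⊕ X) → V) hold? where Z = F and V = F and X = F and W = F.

V → X = F → F = T
X → Z = F → F = T
V ∨ X = F ∨ F = F
W ↔ (V ∨ X) = F ↔ F = T
Z → V = F → F = T
(W ↔ (V ∨ X)) ∨ (Z → V) = T ∨ T = T
V ∧ ((W ↔ (V ∨ X)) ∨ (Z → V)) = F ∧ T = F
(X → Z) → (V ∧ ((W ↔ (V ∨ X)) ∨ (Z → V))) = T → F = F
(V → X) ↔ ((X → Z) → (V ∧ ((W ↔ (V ∨ X)) ∨ (Z → V)))) = T ↔ F = F
¬((V → X) ↔ ((X → Z) → (V ∧ ((W ↔ (V ∨ X)) ∨ (Z → V))))) = ¬F = T
¬¬((V → X) ↔ ((X → Z) → (V ∧ ((W ↔ (V ∨ X)) ∨ (Z → V))))) = ¬T = F
Z ⊕ X = F ⊕ F = F
(Z ⊕ X) → V = F → F = T
¬¬((V → X) ↔ ((X → Z) → (V ∧ ((W ↔ (V ∨ X)) ∨ (Z → V))))) ⊕ ((Z ⊕ X) → V) = F ⊕ T = T

T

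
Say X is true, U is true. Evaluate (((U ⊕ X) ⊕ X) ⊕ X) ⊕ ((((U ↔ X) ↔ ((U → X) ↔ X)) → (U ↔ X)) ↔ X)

T

U ⊕ X = T ⊕ T = F
(U ⊕ X) ⊕ X = F ⊕ T = T
((U ⊕ X) ⊕ X) ⊕ X = T ⊕ T = F
U ↔ X = T ↔ T = T
U → X = T → T = T
(U → X) ↔ X = T ↔ T = T
(U ↔ X) ↔ ((U → X) ↔ X) = T ↔ T = T
U ↔ X = T ↔ T = T
((U ↔ X) ↔ ((U → X) ↔ X)) → (U ↔ X) = T → T = T
(((U ↔ X) ↔ ((U → X) ↔ X)) → (U ↔ X)) ↔ X = T ↔ T = T
(((U ⊕ X) ⊕ X) ⊕ X) ⊕ ((((U ↔ X) ↔ ((U → X) ↔ X)) → (U ↔ X)) ↔ X) = F ⊕ T = T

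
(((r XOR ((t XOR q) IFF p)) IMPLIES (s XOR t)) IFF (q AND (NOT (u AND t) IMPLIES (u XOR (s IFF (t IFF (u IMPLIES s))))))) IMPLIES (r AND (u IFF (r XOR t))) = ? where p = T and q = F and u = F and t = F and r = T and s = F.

F

t XOR q = F XOR F = F
(t XOR q) IFF p = F IFF T = F
r XOR ((t XOR q) IFF p) = T XOR F = T
s XOR t = F XOR F = F
(r XOR ((t XOR q) IFF p)) IMPLIES (s XOR t) = T IMPLIES F = F
u AND t = F AND F = F
NOT (u AND t) = NOT F = T
u IMPLIES s = F IMPLIES F = T
t IFF (u IMPLIES s) = F IFF T = F
s IFF (t IFF (u IMPLIES s)) = F IFF F = T
u XOR (s IFF (t IFF (u IMPLIES s))) = F XOR T = T
NOT (u AND t) IMPLIES (u XOR (s IFF (t IFF (u IMPLIES s)))) = T IMPLIES T = T
q AND (NOT (u AND t) IMPLIES (u XOR (s IFF (t IFF (u IMPLIES s))))) = F AND T = F
((r XOR ((t XOR q) IFF p)) IMPLIES (s XOR t)) IFF (q AND (NOT (u AND t) IMPLIES (u XOR (s IFF (t IFF (u IMPLIES s)))))) = F IFF F = T
r XOR t = T XOR F = T
u IFF (r XOR t) = F IFF T = F
r AND (u IFF (r XOR t)) = T AND F = F
(((r XOR ((t XOR q) IFF p)) IMPLIES (s XOR t)) IFF (q AND (NOT (u AND t) IMPLIES (u XOR (s IFF (t IFF (u IMPLIES s))))))) IMPLIES (r AND (u IFF (r XOR t))) = T IMPLIES F = F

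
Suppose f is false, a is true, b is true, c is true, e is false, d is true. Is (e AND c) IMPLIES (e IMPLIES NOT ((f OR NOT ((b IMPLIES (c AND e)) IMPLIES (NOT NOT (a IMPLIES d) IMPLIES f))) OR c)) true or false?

True

e AND c = False AND True = False
c AND e = True AND False = False
b IMPLIES (c AND e) = True IMPLIES False = False
a IMPLIES d = True IMPLIES True = True
NOT (a IMPLIES d) = NOT True = False
NOT NOT (a IMPLIES d) = NOT False = True
NOT NOT (a IMPLIES d) IMPLIES f = True IMPLIES False = False
(b IMPLIES (c AND e)) IMPLIES (NOT NOT (a IMPLIES d) IMPLIES f) = False IMPLIES False = True
NOT ((b IMPLIES (c AND e)) IMPLIES (NOT NOT (a IMPLIES d) IMPLIES f)) = NOT True = False
f OR NOT ((b IMPLIES (c AND e)) IMPLIES (NOT NOT (a IMPLIES d) IMPLIES f)) = False OR False = False
(f OR NOT ((b IMPLIES (c AND e)) IMPLIES (NOT NOT (a IMPLIES d) IMPLIES f))) OR c = False OR True = True
NOT ((f OR NOT ((b IMPLIES (c AND e)) IMPLIES (NOT NOT (a IMPLIES d) IMPLIES f))) OR c) = NOT True = False
e IMPLIES NOT ((f OR NOT ((b IMPLIES (c AND e)) IMPLIES (NOT NOT (a IMPLIES d) IMPLIES f))) OR c) = False IMPLIES False = True
(e AND c) IMPLIES (e IMPLIES NOT ((f OR NOT ((b IMPLIES (c AND e)) IMPLIES (NOT NOT (a IMPLIES d) IMPLIES f))) OR c)) = False IMPLIES True = True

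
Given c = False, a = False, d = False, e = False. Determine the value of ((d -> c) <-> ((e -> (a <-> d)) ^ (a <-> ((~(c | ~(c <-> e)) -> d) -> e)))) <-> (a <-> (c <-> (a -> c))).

Substituting c=False, a=False, d=False, e=False:
d -> c = False -> False = True
a <-> d = False <-> False = True
e -> (a <-> d) = False -> True = True
c <-> e = False <-> False = True
~(c <-> e) = ~True = False
c | ~(c <-> e) = False | False = False
~(c | ~(c <-> e)) = ~False = True
~(c | ~(c <-> e)) -> d = True -> False = False
(~(c | ~(c <-> e)) -> d) -> e = False -> False = True
a <-> ((~(c | ~(c <-> e)) -> d) -> e) = False <-> True = False
(e -> (a <-> d)) ^ (a <-> ((~(c | ~(c <-> e)) -> d) -> e)) = True ^ False = True
(d -> c) <-> ((e -> (a <-> d)) ^ (a <-> ((~(c | ~(c <-> e)) -> d) -> e))) = True <-> True = True
a -> c = False -> False = True
c <-> (a -> c) = False <-> True = False
a <-> (c <-> (a -> c)) = False <-> False = True
((d -> c) <-> ((e -> (a <-> d)) ^ (a <-> ((~(c | ~(c <-> e)) -> d) -> e)))) <-> (a <-> (c <-> (a -> c))) = True <-> True = True

True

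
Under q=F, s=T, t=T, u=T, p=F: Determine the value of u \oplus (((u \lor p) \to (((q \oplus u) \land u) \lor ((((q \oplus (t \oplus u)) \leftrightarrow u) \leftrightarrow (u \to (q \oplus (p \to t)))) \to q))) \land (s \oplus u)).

u \lor p = T \lor F = T
q \oplus u = F \oplus T = T
(q \oplus u) \land u = T \land T = T
t \oplus u = T \oplus T = F
q \oplus (t \oplus u) = F \oplus F = F
(q \oplus (t \oplus u)) \leftrightarrow u = F \leftrightarrow T = F
p \to t = F \to T = T
q \oplus (p \to t) = F \oplus T = T
u \to (q \oplus (p \to t)) = T \to T = T
((q \oplus (t \oplus u)) \leftrightarrow u) \leftrightarrow (u \to (q \oplus (p \to t))) = F \leftrightarrow T = F
(((q \oplus (t \oplus u)) \leftrightarrow u) \leftrightarrow (u \to (q \oplus (p \to t)))) \to q = F \to F = T
((q \oplus u) \land u) \lor ((((q \oplus (t \oplus u)) \leftrightarrow u) \leftrightarrow (u \to (q \oplus (p \to t)))) \to q) = T \lor T = T
(u \lor p) \to (((q \oplus u) \land u) \lor ((((q \oplus (t \oplus u)) \leftrightarrow u) \leftrightarrow (u \to (q \oplus (p \to t)))) \to q)) = T \to T = T
s \oplus u = T \oplus T = F
((u \lor p) \to (((q \oplus u) \land u) \lor ((((q \oplus (t \oplus u)) \leftrightarrow u) \leftrightarrow (u \to (q \oplus (p \to t)))) \to q))) \land (s \oplus u) = T \land F = F
u \oplus (((u \lor p) \to (((q \oplus u) \land u) \lor ((((q \oplus (t \oplus u)) \leftrightarrow u) \leftrightarrow (u \to (q \oplus (p \to t)))) \to q))) \land (s \oplus u)) = T \oplus F = T

T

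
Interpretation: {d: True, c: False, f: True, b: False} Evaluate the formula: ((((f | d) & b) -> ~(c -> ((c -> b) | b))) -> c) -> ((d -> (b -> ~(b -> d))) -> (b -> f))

True

Substituting d=True, c=False, f=True, b=False:
f | d = True | True = True
(f | d) & b = True & False = False
c -> b = False -> False = True
(c -> b) | b = True | False = True
c -> ((c -> b) | b) = False -> True = True
~(c -> ((c -> b) | b)) = ~True = False
((f | d) & b) -> ~(c -> ((c -> b) | b)) = False -> False = True
(((f | d) & b) -> ~(c -> ((c -> b) | b))) -> c = True -> False = False
b -> d = False -> True = True
~(b -> d) = ~True = False
b -> ~(b -> d) = False -> False = True
d -> (b -> ~(b -> d)) = True -> True = True
b -> f = False -> True = True
(d -> (b -> ~(b -> d))) -> (b -> f) = True -> True = True
((((f | d) & b) -> ~(c -> ((c -> b) | b))) -> c) -> ((d -> (b -> ~(b -> d))) -> (b -> f)) = False -> True = True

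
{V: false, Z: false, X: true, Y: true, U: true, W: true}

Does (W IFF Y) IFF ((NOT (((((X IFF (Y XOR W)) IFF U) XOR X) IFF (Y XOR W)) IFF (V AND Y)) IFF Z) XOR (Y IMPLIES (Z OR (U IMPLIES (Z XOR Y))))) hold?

false

Substituting V=false, Z=false, X=true, Y=true, U=true, W=true:
W IFF Y = true IFF true = true
Y XOR W = true XOR true = false
X IFF (Y XOR W) = true IFF false = false
(X IFF (Y XOR W)) IFF U = false IFF true = false
((X IFF (Y XOR W)) IFF U) XOR X = false XOR true = true
Y XOR W = true XOR true = false
(((X IFF (Y XOR W)) IFF U) XOR X) IFF (Y XOR W) = true IFF false = false
V AND Y = false AND true = false
((((X IFF (Y XOR W)) IFF U) XOR X) IFF (Y XOR W)) IFF (V AND Y) = false IFF false = true
NOT (((((X IFF (Y XOR W)) IFF U) XOR X) IFF (Y XOR W)) IFF (V AND Y)) = NOT true = false
NOT (((((X IFF (Y XOR W)) IFF U) XOR X) IFF (Y XOR W)) IFF (V AND Y)) IFF Z = false IFF false = true
Z XOR Y = false XOR true = true
U IMPLIES (Z XOR Y) = true IMPLIES true = true
Z OR (U IMPLIES (Z XOR Y)) = false OR true = true
Y IMPLIES (Z OR (U IMPLIES (Z XOR Y))) = true IMPLIES true = true
(NOT (((((X IFF (Y XOR W)) IFF U) XOR X) IFF (Y XOR W)) IFF (V AND Y)) IFF Z) XOR (Y IMPLIES (Z OR (U IMPLIES (Z XOR Y)))) = true XOR true = false
(W IFF Y) IFF ((NOT (((((X IFF (Y XOR W)) IFF U) XOR X) IFF (Y XOR W)) IFF (V AND Y)) IFF Z) XOR (Y IMPLIES (Z OR (U IMPLIES (Z XOR Y))))) = true IFF false = false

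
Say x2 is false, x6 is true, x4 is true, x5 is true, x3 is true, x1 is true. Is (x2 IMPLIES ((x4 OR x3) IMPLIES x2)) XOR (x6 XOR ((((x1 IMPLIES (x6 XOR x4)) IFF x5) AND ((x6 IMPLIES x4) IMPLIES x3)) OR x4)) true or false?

x4 OR x3 = True OR True = True
(x4 OR x3) IMPLIES x2 = True IMPLIES False = False
x2 IMPLIES ((x4 OR x3) IMPLIES x2) = False IMPLIES False = True
x6 XOR x4 = True XOR True = False
x1 IMPLIES (x6 XOR x4) = True IMPLIES False = False
(x1 IMPLIES (x6 XOR x4)) IFF x5 = False IFF True = False
x6 IMPLIES x4 = True IMPLIES True = True
(x6 IMPLIES x4) IMPLIES x3 = True IMPLIES True = True
((x1 IMPLIES (x6 XOR x4)) IFF x5) AND ((x6 IMPLIES x4) IMPLIES x3) = False AND True = False
(((x1 IMPLIES (x6 XOR x4)) IFF x5) AND ((x6 IMPLIES x4) IMPLIES x3)) OR x4 = False OR True = True
x6 XOR ((((x1 IMPLIES (x6 XOR x4)) IFF x5) AND ((x6 IMPLIES x4) IMPLIES x3)) OR x4) = True XOR True = False
(x2 IMPLIES ((x4 OR x3) IMPLIES x2)) XOR (x6 XOR ((((x1 IMPLIES (x6 XOR x4)) IFF x5) AND ((x6 IMPLIES x4) IMPLIES x3)) OR x4)) = True XOR False = True

True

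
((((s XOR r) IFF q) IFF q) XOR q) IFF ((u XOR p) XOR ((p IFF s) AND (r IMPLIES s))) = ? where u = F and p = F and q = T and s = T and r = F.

T

s XOR r = T XOR F = T
(s XOR r) IFF q = T IFF T = T
((s XOR r) IFF q) IFF q = T IFF T = T
(((s XOR r) IFF q) IFF q) XOR q = T XOR T = F
u XOR p = F XOR F = F
p IFF s = F IFF T = F
r IMPLIES s = F IMPLIES T = T
(p IFF s) AND (r IMPLIES s) = F AND T = F
(u XOR p) XOR ((p IFF s) AND (r IMPLIES s)) = F XOR F = F
((((s XOR r) IFF q) IFF q) XOR q) IFF ((u XOR p) XOR ((p IFF s) AND (r IMPLIES s))) = F IFF F = T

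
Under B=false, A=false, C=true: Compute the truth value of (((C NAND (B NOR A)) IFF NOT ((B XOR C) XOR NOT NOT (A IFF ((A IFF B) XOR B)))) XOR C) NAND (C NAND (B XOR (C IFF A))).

B NOR A = false NOR false = true
C NAND (B NOR A) = true NAND true = false
B XOR C = false XOR true = true
A IFF B = false IFF false = true
(A IFF B) XOR B = true XOR false = true
A IFF ((A IFF B) XOR B) = false IFF true = false
NOT (A IFF ((A IFF B) XOR B)) = NOT false = true
NOT NOT (A IFF ((A IFF B) XOR B)) = NOT true = false
(B XOR C) XOR NOT NOT (A IFF ((A IFF B) XOR B)) = true XOR false = true
NOT ((B XOR C) XOR NOT NOT (A IFF ((A IFF B) XOR B))) = NOT true = false
(C NAND (B NOR A)) IFF NOT ((B XOR C) XOR NOT NOT (A IFF ((A IFF B) XOR B))) = false IFF false = true
((C NAND (B NOR A)) IFF NOT ((B XOR C) XOR NOT NOT (A IFF ((A IFF B) XOR B)))) XOR C = true XOR true = false
C IFF A = true IFF false = false
B XOR (C IFF A) = false XOR false = false
C NAND (B XOR (C IFF A)) = true NAND false = true
(((C NAND (B NOR A)) IFF NOT ((B XOR C) XOR NOT NOT (A IFF ((A IFF B) XOR B)))) XOR C) NAND (C NAND (B XOR (C IFF A))) = false NAND true = true

true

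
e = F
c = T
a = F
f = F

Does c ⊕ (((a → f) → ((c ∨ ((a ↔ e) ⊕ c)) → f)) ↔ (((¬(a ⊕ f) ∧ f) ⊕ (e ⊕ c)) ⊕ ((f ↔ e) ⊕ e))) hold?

a → f = F → F = T
a ↔ e = F ↔ F = T
(a ↔ e) ⊕ c = T ⊕ T = F
c ∨ ((a ↔ e) ⊕ c) = T ∨ F = T
(c ∨ ((a ↔ e) ⊕ c)) → f = T → F = F
(a → f) → ((c ∨ ((a ↔ e) ⊕ c)) → f) = T → F = F
a ⊕ f = F ⊕ F = F
¬(a ⊕ f) = ¬F = T
¬(a ⊕ f) ∧ f = T ∧ F = F
e ⊕ c = F ⊕ T = T
(¬(a ⊕ f) ∧ f) ⊕ (e ⊕ c) = F ⊕ T = T
f ↔ e = F ↔ F = T
(f ↔ e) ⊕ e = T ⊕ F = T
((¬(a ⊕ f) ∧ f) ⊕ (e ⊕ c)) ⊕ ((f ↔ e) ⊕ e) = T ⊕ T = F
((a → f) → ((c ∨ ((a ↔ e) ⊕ c)) → f)) ↔ (((¬(a ⊕ f) ∧ f) ⊕ (e ⊕ c)) ⊕ ((f ↔ e) ⊕ e)) = F ↔ F = T
c ⊕ (((a → f) → ((c ∨ ((a ↔ e) ⊕ c)) → f)) ↔ (((¬(a ⊕ f) ∧ f) ⊕ (e ⊕ c)) ⊕ ((f ↔ e) ⊕ e))) = T ⊕ T = F

F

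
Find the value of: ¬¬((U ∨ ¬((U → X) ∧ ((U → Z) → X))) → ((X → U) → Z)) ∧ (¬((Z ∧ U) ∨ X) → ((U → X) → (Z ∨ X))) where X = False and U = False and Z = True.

True

U → X = False → False = True
U → Z = False → True = True
(U → Z) → X = True → False = False
(U → X) ∧ ((U → Z) → X) = True ∧ False = False
¬((U → X) ∧ ((U → Z) → X)) = ¬False = True
U ∨ ¬((U → X) ∧ ((U → Z) → X)) = False ∨ True = True
X → U = False → False = True
(X → U) → Z = True → True = True
(U ∨ ¬((U → X) ∧ ((U → Z) → X))) → ((X → U) → Z) = True → True = True
¬((U ∨ ¬((U → X) ∧ ((U → Z) → X))) → ((X → U) → Z)) = ¬True = False
¬¬((U ∨ ¬((U → X) ∧ ((U → Z) → X))) → ((X → U) → Z)) = ¬False = True
Z ∧ U = True ∧ False = False
(Z ∧ U) ∨ X = False ∨ False = False
¬((Z ∧ U) ∨ X) = ¬False = True
U → X = False → False = True
Z ∨ X = True ∨ False = True
(U → X) → (Z ∨ X) = True → True = True
¬((Z ∧ U) ∨ X) → ((U → X) → (Z ∨ X)) = True → True = True
¬¬((U ∨ ¬((U → X) ∧ ((U → Z) → X))) → ((X → U) → Z)) ∧ (¬((Z ∧ U) ∨ X) → ((U → X) → (Z ∨ X))) = True ∧ True = True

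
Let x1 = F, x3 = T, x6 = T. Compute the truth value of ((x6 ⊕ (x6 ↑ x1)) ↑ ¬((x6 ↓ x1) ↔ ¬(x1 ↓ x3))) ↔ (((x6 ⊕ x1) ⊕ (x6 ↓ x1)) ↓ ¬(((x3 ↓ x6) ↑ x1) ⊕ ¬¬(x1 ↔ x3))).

x6 ↑ x1 = T ↑ F = T
x6 ⊕ (x6 ↑ x1) = T ⊕ T = F
x6 ↓ x1 = T ↓ F = F
x1 ↓ x3 = F ↓ T = F
¬(x1 ↓ x3) = ¬F = T
(x6 ↓ x1) ↔ ¬(x1 ↓ x3) = F ↔ T = F
¬((x6 ↓ x1) ↔ ¬(x1 ↓ x3)) = ¬F = T
(x6 ⊕ (x6 ↑ x1)) ↑ ¬((x6 ↓ x1) ↔ ¬(x1 ↓ x3)) = F ↑ T = T
x6 ⊕ x1 = T ⊕ F = T
x6 ↓ x1 = T ↓ F = F
(x6 ⊕ x1) ⊕ (x6 ↓ x1) = T ⊕ F = T
x3 ↓ x6 = T ↓ T = F
(x3 ↓ x6) ↑ x1 = F ↑ F = T
x1 ↔ x3 = F ↔ T = F
¬(x1 ↔ x3) = ¬F = T
¬¬(x1 ↔ x3) = ¬T = F
((x3 ↓ x6) ↑ x1) ⊕ ¬¬(x1 ↔ x3) = T ⊕ F = T
¬(((x3 ↓ x6) ↑ x1) ⊕ ¬¬(x1 ↔ x3)) = ¬T = F
((x6 ⊕ x1) ⊕ (x6 ↓ x1)) ↓ ¬(((x3 ↓ x6) ↑ x1) ⊕ ¬¬(x1 ↔ x3)) = T ↓ F = F
((x6 ⊕ (x6 ↑ x1)) ↑ ¬((x6 ↓ x1) ↔ ¬(x1 ↓ x3))) ↔ (((x6 ⊕ x1) ⊕ (x6 ↓ x1)) ↓ ¬(((x3 ↓ x6) ↑ x1) ⊕ ¬¬(x1 ↔ x3))) = T ↔ F = F

F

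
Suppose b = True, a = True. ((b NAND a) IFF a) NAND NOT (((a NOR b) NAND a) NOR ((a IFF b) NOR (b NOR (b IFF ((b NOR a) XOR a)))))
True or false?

Substituting b=True, a=True:
b NAND a = True NAND True = False
(b NAND a) IFF a = False IFF True = False
a NOR b = True NOR True = False
(a NOR b) NAND a = False NAND True = True
a IFF b = True IFF True = True
b NOR a = True NOR True = False
(b NOR a) XOR a = False XOR True = True
b IFF ((b NOR a) XOR a) = True IFF True = True
b NOR (b IFF ((b NOR a) XOR a)) = True NOR True = False
(a IFF b) NOR (b NOR (b IFF ((b NOR a) XOR a))) = True NOR False = False
((a NOR b) NAND a) NOR ((a IFF b) NOR (b NOR (b IFF ((b NOR a) XOR a)))) = True NOR False = False
NOT (((a NOR b) NAND a) NOR ((a IFF b) NOR (b NOR (b IFF ((b NOR a) XOR a))))) = NOT False = True
((b NAND a) IFF a) NAND NOT (((a NOR b) NAND a) NOR ((a IFF b) NOR (b NOR (b IFF ((b NOR a) XOR a))))) = False NAND True = True

True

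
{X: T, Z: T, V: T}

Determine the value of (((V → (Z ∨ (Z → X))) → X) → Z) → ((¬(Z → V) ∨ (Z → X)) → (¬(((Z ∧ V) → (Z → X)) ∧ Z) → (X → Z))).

T

Z → X = T → T = T
Z ∨ (Z → X) = T ∨ T = T
V → (Z ∨ (Z → X)) = T → T = T
(V → (Z ∨ (Z → X))) → X = T → T = T
((V → (Z ∨ (Z → X))) → X) → Z = T → T = T
Z → V = T → T = T
¬(Z → V) = ¬T = F
Z → X = T → T = T
¬(Z → V) ∨ (Z → X) = F ∨ T = T
Z ∧ V = T ∧ T = T
Z → X = T → T = T
(Z ∧ V) → (Z → X) = T → T = T
((Z ∧ V) → (Z → X)) ∧ Z = T ∧ T = T
¬(((Z ∧ V) → (Z → X)) ∧ Z) = ¬T = F
X → Z = T → T = T
¬(((Z ∧ V) → (Z → X)) ∧ Z) → (X → Z) = F → T = T
(¬(Z → V) ∨ (Z → X)) → (¬(((Z ∧ V) → (Z → X)) ∧ Z) → (X → Z)) = T → T = T
(((V → (Z ∨ (Z → X))) → X) → Z) → ((¬(Z → V) ∨ (Z → X)) → (¬(((Z ∧ V) → (Z → X)) ∧ Z) → (X → Z))) = T → T = T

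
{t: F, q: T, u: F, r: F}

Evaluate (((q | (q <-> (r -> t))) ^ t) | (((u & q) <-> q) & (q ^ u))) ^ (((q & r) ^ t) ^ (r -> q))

F

r -> t = F -> F = T
q <-> (r -> t) = T <-> T = T
q | (q <-> (r -> t)) = T | T = T
(q | (q <-> (r -> t))) ^ t = T ^ F = T
u & q = F & T = F
(u & q) <-> q = F <-> T = F
q ^ u = T ^ F = T
((u & q) <-> q) & (q ^ u) = F & T = F
((q | (q <-> (r -> t))) ^ t) | (((u & q) <-> q) & (q ^ u)) = T | F = T
q & r = T & F = F
(q & r) ^ t = F ^ F = F
r -> q = F -> T = T
((q & r) ^ t) ^ (r -> q) = F ^ T = T
(((q | (q <-> (r -> t))) ^ t) | (((u & q) <-> q) & (q ^ u))) ^ (((q & r) ^ t) ^ (r -> q)) = T ^ T = F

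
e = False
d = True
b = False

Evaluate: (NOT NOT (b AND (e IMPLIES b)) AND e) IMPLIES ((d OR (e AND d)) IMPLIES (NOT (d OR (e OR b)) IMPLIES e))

Substituting e=False, d=True, b=False:
e IMPLIES b = False IMPLIES False = True
b AND (e IMPLIES b) = False AND True = False
NOT (b AND (e IMPLIES b)) = NOT False = True
NOT NOT (b AND (e IMPLIES b)) = NOT True = False
NOT NOT (b AND (e IMPLIES b)) AND e = False AND False = False
e AND d = False AND True = False
d OR (e AND d) = True OR False = True
e OR b = False OR False = False
d OR (e OR b) = True OR False = True
NOT (d OR (e OR b)) = NOT True = False
NOT (d OR (e OR b)) IMPLIES e = False IMPLIES False = True
(d OR (e AND d)) IMPLIES (NOT (d OR (e OR b)) IMPLIES e) = True IMPLIES True = True
(NOT NOT (b AND (e IMPLIES b)) AND e) IMPLIES ((d OR (e AND d)) IMPLIES (NOT (d OR (e OR b)) IMPLIES e)) = False IMPLIES True = True

True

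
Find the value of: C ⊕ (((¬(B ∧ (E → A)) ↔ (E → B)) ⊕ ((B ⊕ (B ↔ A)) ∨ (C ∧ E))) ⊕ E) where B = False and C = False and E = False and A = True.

Substituting B=False, C=False, E=False, A=True:
E → A = False → True = True
B ∧ (E → A) = False ∧ True = False
¬(B ∧ (E → A)) = ¬False = True
E → B = False → False = True
¬(B ∧ (E → A)) ↔ (E → B) = True ↔ True = True
B ↔ A = False ↔ True = False
B ⊕ (B ↔ A) = False ⊕ False = False
C ∧ E = False ∧ False = False
(B ⊕ (B ↔ A)) ∨ (C ∧ E) = False ∨ False = False
(¬(B ∧ (E → A)) ↔ (E → B)) ⊕ ((B ⊕ (B ↔ A)) ∨ (C ∧ E)) = True ⊕ False = True
((¬(B ∧ (E → A)) ↔ (E → B)) ⊕ ((B ⊕ (B ↔ A)) ∨ (C ∧ E))) ⊕ E = True ⊕ False = True
C ⊕ (((¬(B ∧ (E → A)) ↔ (E → B)) ⊕ ((B ⊕ (B ↔ A)) ∨ (C ∧ E))) ⊕ E) = False ⊕ True = True

True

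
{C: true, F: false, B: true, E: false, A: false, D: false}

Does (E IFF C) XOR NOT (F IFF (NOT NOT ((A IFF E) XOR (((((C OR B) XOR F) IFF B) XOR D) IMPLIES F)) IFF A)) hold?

E IFF C = false IFF true = false
A IFF E = false IFF false = true
C OR B = true OR true = true
(C OR B) XOR F = true XOR false = true
((C OR B) XOR F) IFF B = true IFF true = true
(((C OR B) XOR F) IFF B) XOR D = true XOR false = true
((((C OR B) XOR F) IFF B) XOR D) IMPLIES F = true IMPLIES false = false
(A IFF E) XOR (((((C OR B) XOR F) IFF B) XOR D) IMPLIES F) = true XOR false = true
NOT ((A IFF E) XOR (((((C OR B) XOR F) IFF B) XOR D) IMPLIES F)) = NOT true = false
NOT NOT ((A IFF E) XOR (((((C OR B) XOR F) IFF B) XOR D) IMPLIES F)) = NOT false = true
NOT NOT ((A IFF E) XOR (((((C OR B) XOR F) IFF B) XOR D) IMPLIES F)) IFF A = true IFF false = false
F IFF (NOT NOT ((A IFF E) XOR (((((C OR B) XOR F) IFF B) XOR D) IMPLIES F)) IFF A) = false IFF false = true
NOT (F IFF (NOT NOT ((A IFF E) XOR (((((C OR B) XOR F) IFF B) XOR D) IMPLIES F)) IFF A)) = NOT true = false
(E IFF C) XOR NOT (F IFF (NOT NOT ((A IFF E) XOR (((((C OR B) XOR F) IFF B) XOR D) IMPLIES F)) IFF A)) = false XOR false = false

false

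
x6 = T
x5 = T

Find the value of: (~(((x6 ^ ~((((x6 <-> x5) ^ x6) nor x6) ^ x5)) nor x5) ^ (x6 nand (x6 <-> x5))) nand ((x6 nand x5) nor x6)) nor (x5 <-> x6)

F

x6 <-> x5 = T <-> T = T
(x6 <-> x5) ^ x6 = T ^ T = F
((x6 <-> x5) ^ x6) nor x6 = F nor T = F
(((x6 <-> x5) ^ x6) nor x6) ^ x5 = F ^ T = T
~((((x6 <-> x5) ^ x6) nor x6) ^ x5) = ~T = F
x6 ^ ~((((x6 <-> x5) ^ x6) nor x6) ^ x5) = T ^ F = T
(x6 ^ ~((((x6 <-> x5) ^ x6) nor x6) ^ x5)) nor x5 = T nor T = F
x6 <-> x5 = T <-> T = T
x6 nand (x6 <-> x5) = T nand T = F
((x6 ^ ~((((x6 <-> x5) ^ x6) nor x6) ^ x5)) nor x5) ^ (x6 nand (x6 <-> x5)) = F ^ F = F
~(((x6 ^ ~((((x6 <-> x5) ^ x6) nor x6) ^ x5)) nor x5) ^ (x6 nand (x6 <-> x5))) = ~F = T
x6 nand x5 = T nand T = F
(x6 nand x5) nor x6 = F nor T = F
~(((x6 ^ ~((((x6 <-> x5) ^ x6) nor x6) ^ x5)) nor x5) ^ (x6 nand (x6 <-> x5))) nand ((x6 nand x5) nor x6) = T nand F = T
x5 <-> x6 = T <-> T = T
(~(((x6 ^ ~((((x6 <-> x5) ^ x6) nor x6) ^ x5)) nor x5) ^ (x6 nand (x6 <-> x5))) nand ((x6 nand x5) nor x6)) nor (x5 <-> x6) = T nor T = F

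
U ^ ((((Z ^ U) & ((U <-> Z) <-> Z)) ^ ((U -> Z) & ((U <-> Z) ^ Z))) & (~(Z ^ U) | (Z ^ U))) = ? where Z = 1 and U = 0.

1

Z ^ U = 1 ^ 0 = 1
U <-> Z = 0 <-> 1 = 0
(U <-> Z) <-> Z = 0 <-> 1 = 0
(Z ^ U) & ((U <-> Z) <-> Z) = 1 & 0 = 0
U -> Z = 0 -> 1 = 1
U <-> Z = 0 <-> 1 = 0
(U <-> Z) ^ Z = 0 ^ 1 = 1
(U -> Z) & ((U <-> Z) ^ Z) = 1 & 1 = 1
((Z ^ U) & ((U <-> Z) <-> Z)) ^ ((U -> Z) & ((U <-> Z) ^ Z)) = 0 ^ 1 = 1
Z ^ U = 1 ^ 0 = 1
~(Z ^ U) = ~1 = 0
Z ^ U = 1 ^ 0 = 1
~(Z ^ U) | (Z ^ U) = 0 | 1 = 1
(((Z ^ U) & ((U <-> Z) <-> Z)) ^ ((U -> Z) & ((U <-> Z) ^ Z))) & (~(Z ^ U) | (Z ^ U)) = 1 & 1 = 1
U ^ ((((Z ^ U) & ((U <-> Z) <-> Z)) ^ ((U -> Z) & ((U <-> Z) ^ Z))) & (~(Z ^ U) | (Z ^ U))) = 0 ^ 1 = 1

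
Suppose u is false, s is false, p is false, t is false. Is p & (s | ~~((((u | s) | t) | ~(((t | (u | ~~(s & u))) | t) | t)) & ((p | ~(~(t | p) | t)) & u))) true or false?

u | s = 0 | 0 = 0
(u | s) | t = 0 | 0 = 0
s & u = 0 & 0 = 0
~(s & u) = ~0 = 1
~~(s & u) = ~1 = 0
u | ~~(s & u) = 0 | 0 = 0
t | (u | ~~(s & u)) = 0 | 0 = 0
(t | (u | ~~(s & u))) | t = 0 | 0 = 0
((t | (u | ~~(s & u))) | t) | t = 0 | 0 = 0
~(((t | (u | ~~(s & u))) | t) | t) = ~0 = 1
((u | s) | t) | ~(((t | (u | ~~(s & u))) | t) | t) = 0 | 1 = 1
t | p = 0 | 0 = 0
~(t | p) = ~0 = 1
~(t | p) | t = 1 | 0 = 1
~(~(t | p) | t) = ~1 = 0
p | ~(~(t | p) | t) = 0 | 0 = 0
(p | ~(~(t | p) | t)) & u = 0 & 0 = 0
(((u | s) | t) | ~(((t | (u | ~~(s & u))) | t) | t)) & ((p | ~(~(t | p) | t)) & u) = 1 & 0 = 0
~((((u | s) | t) | ~(((t | (u | ~~(s & u))) | t) | t)) & ((p | ~(~(t | p) | t)) & u)) = ~0 = 1
~~((((u | s) | t) | ~(((t | (u | ~~(s & u))) | t) | t)) & ((p | ~(~(t | p) | t)) & u)) = ~1 = 0
s | ~~((((u | s) | t) | ~(((t | (u | ~~(s & u))) | t) | t)) & ((p | ~(~(t | p) | t)) & u)) = 0 | 0 = 0
p & (s | ~~((((u | s) | t) | ~(((t | (u | ~~(s & u))) | t) | t)) & ((p | ~(~(t | p) | t)) & u))) = 0 & 0 = 0

0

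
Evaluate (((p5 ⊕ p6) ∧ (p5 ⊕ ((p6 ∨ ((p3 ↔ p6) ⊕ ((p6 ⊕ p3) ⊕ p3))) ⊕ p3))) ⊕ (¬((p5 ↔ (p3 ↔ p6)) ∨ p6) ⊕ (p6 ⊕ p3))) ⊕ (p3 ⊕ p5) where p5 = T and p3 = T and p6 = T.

p5 ⊕ p6 = T ⊕ T = F
p3 ↔ p6 = T ↔ T = T
p6 ⊕ p3 = T ⊕ T = F
(p6 ⊕ p3) ⊕ p3 = F ⊕ T = T
(p3 ↔ p6) ⊕ ((p6 ⊕ p3) ⊕ p3) = T ⊕ T = F
p6 ∨ ((p3 ↔ p6) ⊕ ((p6 ⊕ p3) ⊕ p3)) = T ∨ F = T
(p6 ∨ ((p3 ↔ p6) ⊕ ((p6 ⊕ p3) ⊕ p3))) ⊕ p3 = T ⊕ T = F
p5 ⊕ ((p6 ∨ ((p3 ↔ p6) ⊕ ((p6 ⊕ p3) ⊕ p3))) ⊕ p3) = T ⊕ F = T
(p5 ⊕ p6) ∧ (p5 ⊕ ((p6 ∨ ((p3 ↔ p6) ⊕ ((p6 ⊕ p3) ⊕ p3))) ⊕ p3)) = F ∧ T = F
p3 ↔ p6 = T ↔ T = T
p5 ↔ (p3 ↔ p6) = T ↔ T = T
(p5 ↔ (p3 ↔ p6)) ∨ p6 = T ∨ T = T
¬((p5 ↔ (p3 ↔ p6)) ∨ p6) = ¬T = F
p6 ⊕ p3 = T ⊕ T = F
¬((p5 ↔ (p3 ↔ p6)) ∨ p6) ⊕ (p6 ⊕ p3) = F ⊕ F = F
((p5 ⊕ p6) ∧ (p5 ⊕ ((p6 ∨ ((p3 ↔ p6) ⊕ ((p6 ⊕ p3) ⊕ p3))) ⊕ p3))) ⊕ (¬((p5 ↔ (p3 ↔ p6)) ∨ p6) ⊕ (p6 ⊕ p3)) = F ⊕ F = F
p3 ⊕ p5 = T ⊕ T = F
(((p5 ⊕ p6) ∧ (p5 ⊕ ((p6 ∨ ((p3 ↔ p6) ⊕ ((p6 ⊕ p3) ⊕ p3))) ⊕ p3))) ⊕ (¬((p5 ↔ (p3 ↔ p6)) ∨ p6) ⊕ (p6 ⊕ p3))) ⊕ (p3 ⊕ p5) = F ⊕ F = F

F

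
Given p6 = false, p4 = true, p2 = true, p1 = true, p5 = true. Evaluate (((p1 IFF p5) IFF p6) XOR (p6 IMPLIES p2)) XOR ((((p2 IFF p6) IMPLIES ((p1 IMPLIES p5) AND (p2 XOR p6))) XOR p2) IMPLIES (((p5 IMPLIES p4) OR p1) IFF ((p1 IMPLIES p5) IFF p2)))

false

p1 IFF p5 = true IFF true = true
(p1 IFF p5) IFF p6 = true IFF false = false
p6 IMPLIES p2 = false IMPLIES true = true
((p1 IFF p5) IFF p6) XOR (p6 IMPLIES p2) = false XOR true = true
p2 IFF p6 = true IFF false = false
p1 IMPLIES p5 = true IMPLIES true = true
p2 XOR p6 = true XOR false = true
(p1 IMPLIES p5) AND (p2 XOR p6) = true AND true = true
(p2 IFF p6) IMPLIES ((p1 IMPLIES p5) AND (p2 XOR p6)) = false IMPLIES true = true
((p2 IFF p6) IMPLIES ((p1 IMPLIES p5) AND (p2 XOR p6))) XOR p2 = true XOR true = false
p5 IMPLIES p4 = true IMPLIES true = true
(p5 IMPLIES p4) OR p1 = true OR true = true
p1 IMPLIES p5 = true IMPLIES true = true
(p1 IMPLIES p5) IFF p2 = true IFF true = true
((p5 IMPLIES p4) OR p1) IFF ((p1 IMPLIES p5) IFF p2) = true IFF true = true
(((p2 IFF p6) IMPLIES ((p1 IMPLIES p5) AND (p2 XOR p6))) XOR p2) IMPLIES (((p5 IMPLIES p4) OR p1) IFF ((p1 IMPLIES p5) IFF p2)) = false IMPLIES true = true
(((p1 IFF p5) IFF p6) XOR (p6 IMPLIES p2)) XOR ((((p2 IFF p6) IMPLIES ((p1 IMPLIES p5) AND (p2 XOR p6))) XOR p2) IMPLIES (((p5 IMPLIES p4) OR p1) IFF ((p1 IMPLIES p5) IFF p2))) = true XOR true = false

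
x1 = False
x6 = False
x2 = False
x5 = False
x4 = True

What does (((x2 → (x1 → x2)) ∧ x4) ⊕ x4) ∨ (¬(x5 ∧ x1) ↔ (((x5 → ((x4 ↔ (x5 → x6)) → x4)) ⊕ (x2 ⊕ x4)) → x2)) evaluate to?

True

x1 → x2 = False → False = True
x2 → (x1 → x2) = False → True = True
(x2 → (x1 → x2)) ∧ x4 = True ∧ True = True
((x2 → (x1 → x2)) ∧ x4) ⊕ x4 = True ⊕ True = False
x5 ∧ x1 = False ∧ False = False
¬(x5 ∧ x1) = ¬False = True
x5 → x6 = False → False = True
x4 ↔ (x5 → x6) = True ↔ True = True
(x4 ↔ (x5 → x6)) → x4 = True → True = True
x5 → ((x4 ↔ (x5 → x6)) → x4) = False → True = True
x2 ⊕ x4 = False ⊕ True = True
(x5 → ((x4 ↔ (x5 → x6)) → x4)) ⊕ (x2 ⊕ x4) = True ⊕ True = False
((x5 → ((x4 ↔ (x5 → x6)) → x4)) ⊕ (x2 ⊕ x4)) → x2 = False → False = True
¬(x5 ∧ x1) ↔ (((x5 → ((x4 ↔ (x5 → x6)) → x4)) ⊕ (x2 ⊕ x4)) → x2) = True ↔ True = True
(((x2 → (x1 → x2)) ∧ x4) ⊕ x4) ∨ (¬(x5 ∧ x1) ↔ (((x5 → ((x4 ↔ (x5 → x6)) → x4)) ⊕ (x2 ⊕ x4)) → x2)) = False ∨ True = True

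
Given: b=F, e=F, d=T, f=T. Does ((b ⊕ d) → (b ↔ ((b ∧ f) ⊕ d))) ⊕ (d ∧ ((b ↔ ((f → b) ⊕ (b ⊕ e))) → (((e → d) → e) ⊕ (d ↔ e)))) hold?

Substituting b=F, e=F, d=T, f=T:
b ⊕ d = F ⊕ T = T
b ∧ f = F ∧ T = F
(b ∧ f) ⊕ d = F ⊕ T = T
b ↔ ((b ∧ f) ⊕ d) = F ↔ T = F
(b ⊕ d) → (b ↔ ((b ∧ f) ⊕ d)) = T → F = F
f → b = T → F = F
b ⊕ e = F ⊕ F = F
(f → b) ⊕ (b ⊕ e) = F ⊕ F = F
b ↔ ((f → b) ⊕ (b ⊕ e)) = F ↔ F = T
e → d = F → T = T
(e → d) → e = T → F = F
d ↔ e = T ↔ F = F
((e → d) → e) ⊕ (d ↔ e) = F ⊕ F = F
(b ↔ ((f → b) ⊕ (b ⊕ e))) → (((e → d) → e) ⊕ (d ↔ e)) = T → F = F
d ∧ ((b ↔ ((f → b) ⊕ (b ⊕ e))) → (((e → d) → e) ⊕ (d ↔ e))) = T ∧ F = F
((b ⊕ d) → (b ↔ ((b ∧ f) ⊕ d))) ⊕ (d ∧ ((b ↔ ((f → b) ⊕ (b ⊕ e))) → (((e → d) → e) ⊕ (d ↔ e)))) = F ⊕ F = F

F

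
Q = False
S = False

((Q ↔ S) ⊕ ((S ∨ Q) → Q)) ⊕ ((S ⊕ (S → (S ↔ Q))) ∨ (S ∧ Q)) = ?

True

Q ↔ S = False ↔ False = True
S ∨ Q = False ∨ False = False
(S ∨ Q) → Q = False → False = True
(Q ↔ S) ⊕ ((S ∨ Q) → Q) = True ⊕ True = False
S ↔ Q = False ↔ False = True
S → (S ↔ Q) = False → True = True
S ⊕ (S → (S ↔ Q)) = False ⊕ True = True
S ∧ Q = False ∧ False = False
(S ⊕ (S → (S ↔ Q))) ∨ (S ∧ Q) = True ∨ False = True
((Q ↔ S) ⊕ ((S ∨ Q) → Q)) ⊕ ((S ⊕ (S → (S ↔ Q))) ∨ (S ∧ Q)) = False ⊕ True = True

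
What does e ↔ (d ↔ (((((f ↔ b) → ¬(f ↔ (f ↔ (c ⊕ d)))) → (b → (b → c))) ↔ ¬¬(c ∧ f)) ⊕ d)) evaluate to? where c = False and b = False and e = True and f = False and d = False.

True

Substituting c=False, b=False, e=True, f=False, d=False:
f ↔ b = False ↔ False = True
c ⊕ d = False ⊕ False = False
f ↔ (c ⊕ d) = False ↔ False = True
f ↔ (f ↔ (c ⊕ d)) = False ↔ True = False
¬(f ↔ (f ↔ (c ⊕ d))) = ¬False = True
(f ↔ b) → ¬(f ↔ (f ↔ (c ⊕ d))) = True → True = True
b → c = False → False = True
b → (b → c) = False → True = True
((f ↔ b) → ¬(f ↔ (f ↔ (c ⊕ d)))) → (b → (b → c)) = True → True = True
c ∧ f = False ∧ False = False
¬(c ∧ f) = ¬False = True
¬¬(c ∧ f) = ¬True = False
(((f ↔ b) → ¬(f ↔ (f ↔ (c ⊕ d)))) → (b → (b → c))) ↔ ¬¬(c ∧ f) = True ↔ False = False
((((f ↔ b) → ¬(f ↔ (f ↔ (c ⊕ d)))) → (b → (b → c))) ↔ ¬¬(c ∧ f)) ⊕ d = False ⊕ False = False
d ↔ (((((f ↔ b) → ¬(f ↔ (f ↔ (c ⊕ d)))) → (b → (b → c))) ↔ ¬¬(c ∧ f)) ⊕ d) = False ↔ False = True
e ↔ (d ↔ (((((f ↔ b) → ¬(f ↔ (f ↔ (c ⊕ d)))) → (b → (b → c))) ↔ ¬¬(c ∧ f)) ⊕ d)) = True ↔ True = True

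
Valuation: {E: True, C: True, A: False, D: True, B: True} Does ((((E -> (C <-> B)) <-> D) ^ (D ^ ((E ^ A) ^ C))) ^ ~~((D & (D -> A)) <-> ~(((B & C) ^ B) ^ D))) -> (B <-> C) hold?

C <-> B = True <-> True = True
E -> (C <-> B) = True -> True = True
(E -> (C <-> B)) <-> D = True <-> True = True
E ^ A = True ^ False = True
(E ^ A) ^ C = True ^ True = False
D ^ ((E ^ A) ^ C) = True ^ False = True
((E -> (C <-> B)) <-> D) ^ (D ^ ((E ^ A) ^ C)) = True ^ True = False
D -> A = True -> False = False
D & (D -> A) = True & False = False
B & C = True & True = True
(B & C) ^ B = True ^ True = False
((B & C) ^ B) ^ D = False ^ True = True
~(((B & C) ^ B) ^ D) = ~True = False
(D & (D -> A)) <-> ~(((B & C) ^ B) ^ D) = False <-> False = True
~((D & (D -> A)) <-> ~(((B & C) ^ B) ^ D)) = ~True = False
~~((D & (D -> A)) <-> ~(((B & C) ^ B) ^ D)) = ~False = True
(((E -> (C <-> B)) <-> D) ^ (D ^ ((E ^ A) ^ C))) ^ ~~((D & (D -> A)) <-> ~(((B & C) ^ B) ^ D)) = False ^ True = True
B <-> C = True <-> True = True
((((E -> (C <-> B)) <-> D) ^ (D ^ ((E ^ A) ^ C))) ^ ~~((D & (D -> A)) <-> ~(((B & C) ^ B) ^ D))) -> (B <-> C) = True -> True = True

True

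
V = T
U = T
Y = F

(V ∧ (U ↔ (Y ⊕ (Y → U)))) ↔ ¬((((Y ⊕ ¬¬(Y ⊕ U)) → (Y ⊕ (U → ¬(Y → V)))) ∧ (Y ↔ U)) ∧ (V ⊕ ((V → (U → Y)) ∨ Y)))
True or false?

Substituting V=T, U=T, Y=F:
Y → U = F → T = T
Y ⊕ (Y → U) = F ⊕ T = T
U ↔ (Y ⊕ (Y → U)) = T ↔ T = T
V ∧ (U ↔ (Y ⊕ (Y → U))) = T ∧ T = T
Y ⊕ U = F ⊕ T = T
¬(Y ⊕ U) = ¬T = F
¬¬(Y ⊕ U) = ¬F = T
Y ⊕ ¬¬(Y ⊕ U) = F ⊕ T = T
Y → V = F → T = T
¬(Y → V) = ¬T = F
U → ¬(Y → V) = T → F = F
Y ⊕ (U → ¬(Y → V)) = F ⊕ F = F
(Y ⊕ ¬¬(Y ⊕ U)) → (Y ⊕ (U → ¬(Y → V))) = T → F = F
Y ↔ U = F ↔ T = F
((Y ⊕ ¬¬(Y ⊕ U)) → (Y ⊕ (U → ¬(Y → V)))) ∧ (Y ↔ U) = F ∧ F = F
U → Y = T → F = F
V → (U → Y) = T → F = F
(V → (U → Y)) ∨ Y = F ∨ F = F
V ⊕ ((V → (U → Y)) ∨ Y) = T ⊕ F = T
(((Y ⊕ ¬¬(Y ⊕ U)) → (Y ⊕ (U → ¬(Y → V)))) ∧ (Y ↔ U)) ∧ (V ⊕ ((V → (U → Y)) ∨ Y)) = F ∧ T = F
¬((((Y ⊕ ¬¬(Y ⊕ U)) → (Y ⊕ (U → ¬(Y → V)))) ∧ (Y ↔ U)) ∧ (V ⊕ ((V → (U → Y)) ∨ Y))) = ¬F = T
(V ∧ (U ↔ (Y ⊕ (Y → U)))) ↔ ¬((((Y ⊕ ¬¬(Y ⊕ U)) → (Y ⊕ (U → ¬(Y → V)))) ∧ (Y ↔ U)) ∧ (V ⊕ ((V → (U → Y)) ∨ Y))) = T ↔ T = T

T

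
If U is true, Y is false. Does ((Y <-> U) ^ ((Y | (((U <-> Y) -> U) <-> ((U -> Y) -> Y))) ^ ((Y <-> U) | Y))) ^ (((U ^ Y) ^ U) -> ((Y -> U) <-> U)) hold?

False

Y <-> U = False <-> True = False
U <-> Y = True <-> False = False
(U <-> Y) -> U = False -> True = True
U -> Y = True -> False = False
(U -> Y) -> Y = False -> False = True
((U <-> Y) -> U) <-> ((U -> Y) -> Y) = True <-> True = True
Y | (((U <-> Y) -> U) <-> ((U -> Y) -> Y)) = False | True = True
Y <-> U = False <-> True = False
(Y <-> U) | Y = False | False = False
(Y | (((U <-> Y) -> U) <-> ((U -> Y) -> Y))) ^ ((Y <-> U) | Y) = True ^ False = True
(Y <-> U) ^ ((Y | (((U <-> Y) -> U) <-> ((U -> Y) -> Y))) ^ ((Y <-> U) | Y)) = False ^ True = True
U ^ Y = True ^ False = True
(U ^ Y) ^ U = True ^ True = False
Y -> U = False -> True = True
(Y -> U) <-> U = True <-> True = True
((U ^ Y) ^ U) -> ((Y -> U) <-> U) = False -> True = True
((Y <-> U) ^ ((Y | (((U <-> Y) -> U) <-> ((U -> Y) -> Y))) ^ ((Y <-> U) | Y))) ^ (((U ^ Y) ^ U) -> ((Y -> U) <-> U)) = True ^ True = False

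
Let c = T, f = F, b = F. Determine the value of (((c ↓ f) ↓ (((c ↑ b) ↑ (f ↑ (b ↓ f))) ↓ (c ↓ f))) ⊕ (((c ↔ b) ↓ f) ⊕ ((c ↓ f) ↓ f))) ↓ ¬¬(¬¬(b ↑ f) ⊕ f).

c ↓ f = T ↓ F = F
c ↑ b = T ↑ F = T
b ↓ f = F ↓ F = T
f ↑ (b ↓ f) = F ↑ T = T
(c ↑ b) ↑ (f ↑ (b ↓ f)) = T ↑ T = F
c ↓ f = T ↓ F = F
((c ↑ b) ↑ (f ↑ (b ↓ f))) ↓ (c ↓ f) = F ↓ F = T
(c ↓ f) ↓ (((c ↑ b) ↑ (f ↑ (b ↓ f))) ↓ (c ↓ f)) = F ↓ T = F
c ↔ b = T ↔ F = F
(c ↔ b) ↓ f = F ↓ F = T
c ↓ f = T ↓ F = F
(c ↓ f) ↓ f = F ↓ F = T
((c ↔ b) ↓ f) ⊕ ((c ↓ f) ↓ f) = T ⊕ T = F
((c ↓ f) ↓ (((c ↑ b) ↑ (f ↑ (b ↓ f))) ↓ (c ↓ f))) ⊕ (((c ↔ b) ↓ f) ⊕ ((c ↓ f) ↓ f)) = F ⊕ F = F
b ↑ f = F ↑ F = T
¬(b ↑ f) = ¬T = F
¬¬(b ↑ f) = ¬F = T
¬¬(b ↑ f) ⊕ f = T ⊕ F = T
¬(¬¬(b ↑ f) ⊕ f) = ¬T = F
¬¬(¬¬(b ↑ f) ⊕ f) = ¬F = T
(((c ↓ f) ↓ (((c ↑ b) ↑ (f ↑ (b ↓ f))) ↓ (c ↓ f))) ⊕ (((c ↔ b) ↓ f) ⊕ ((c ↓ f) ↓ f))) ↓ ¬¬(¬¬(b ↑ f) ⊕ f) = F ↓ T = F

F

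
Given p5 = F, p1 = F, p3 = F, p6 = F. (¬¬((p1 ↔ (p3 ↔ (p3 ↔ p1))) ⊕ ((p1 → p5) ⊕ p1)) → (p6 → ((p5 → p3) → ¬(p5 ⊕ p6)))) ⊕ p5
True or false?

T

Substituting p5=F, p1=F, p3=F, p6=F:
p3 ↔ p1 = F ↔ F = T
p3 ↔ (p3 ↔ p1) = F ↔ T = F
p1 ↔ (p3 ↔ (p3 ↔ p1)) = F ↔ F = T
p1 → p5 = F → F = T
(p1 → p5) ⊕ p1 = T ⊕ F = T
(p1 ↔ (p3 ↔ (p3 ↔ p1))) ⊕ ((p1 → p5) ⊕ p1) = T ⊕ T = F
¬((p1 ↔ (p3 ↔ (p3 ↔ p1))) ⊕ ((p1 → p5) ⊕ p1)) = ¬F = T
¬¬((p1 ↔ (p3 ↔ (p3 ↔ p1))) ⊕ ((p1 → p5) ⊕ p1)) = ¬T = F
p5 → p3 = F → F = T
p5 ⊕ p6 = F ⊕ F = F
¬(p5 ⊕ p6) = ¬F = T
(p5 → p3) → ¬(p5 ⊕ p6) = T → T = T
p6 → ((p5 → p3) → ¬(p5 ⊕ p6)) = F → T = T
¬¬((p1 ↔ (p3 ↔ (p3 ↔ p1))) ⊕ ((p1 → p5) ⊕ p1)) → (p6 → ((p5 → p3) → ¬(p5 ⊕ p6))) = F → T = T
(¬¬((p1 ↔ (p3 ↔ (p3 ↔ p1))) ⊕ ((p1 → p5) ⊕ p1)) → (p6 → ((p5 → p3) → ¬(p5 ⊕ p6)))) ⊕ p5 = T ⊕ F = T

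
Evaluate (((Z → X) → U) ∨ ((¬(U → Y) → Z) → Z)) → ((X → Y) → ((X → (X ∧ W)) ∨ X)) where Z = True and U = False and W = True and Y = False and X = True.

True

Z → X = True → True = True
(Z → X) → U = True → False = False
U → Y = False → False = True
¬(U → Y) = ¬True = False
¬(U → Y) → Z = False → True = True
(¬(U → Y) → Z) → Z = True → True = True
((Z → X) → U) ∨ ((¬(U → Y) → Z) → Z) = False ∨ True = True
X → Y = True → False = False
X ∧ W = True ∧ True = True
X → (X ∧ W) = True → True = True
(X → (X ∧ W)) ∨ X = True ∨ True = True
(X → Y) → ((X → (X ∧ W)) ∨ X) = False → True = True
(((Z → X) → U) ∨ ((¬(U → Y) → Z) → Z)) → ((X → Y) → ((X → (X ∧ W)) ∨ X)) = True → True = True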